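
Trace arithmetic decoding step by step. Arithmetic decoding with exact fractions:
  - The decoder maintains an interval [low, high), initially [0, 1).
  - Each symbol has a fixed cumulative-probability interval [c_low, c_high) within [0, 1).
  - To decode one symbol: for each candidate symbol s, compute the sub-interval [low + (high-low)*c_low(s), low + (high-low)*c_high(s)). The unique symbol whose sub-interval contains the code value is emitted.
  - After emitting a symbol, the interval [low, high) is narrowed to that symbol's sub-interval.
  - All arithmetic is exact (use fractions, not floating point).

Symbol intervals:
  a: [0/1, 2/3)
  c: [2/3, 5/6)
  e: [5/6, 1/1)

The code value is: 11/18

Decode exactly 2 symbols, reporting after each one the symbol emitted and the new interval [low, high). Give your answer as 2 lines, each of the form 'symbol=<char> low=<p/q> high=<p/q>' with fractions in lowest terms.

Answer: symbol=a low=0/1 high=2/3
symbol=e low=5/9 high=2/3

Derivation:
Step 1: interval [0/1, 1/1), width = 1/1 - 0/1 = 1/1
  'a': [0/1 + 1/1*0/1, 0/1 + 1/1*2/3) = [0/1, 2/3) <- contains code 11/18
  'c': [0/1 + 1/1*2/3, 0/1 + 1/1*5/6) = [2/3, 5/6)
  'e': [0/1 + 1/1*5/6, 0/1 + 1/1*1/1) = [5/6, 1/1)
  emit 'a', narrow to [0/1, 2/3)
Step 2: interval [0/1, 2/3), width = 2/3 - 0/1 = 2/3
  'a': [0/1 + 2/3*0/1, 0/1 + 2/3*2/3) = [0/1, 4/9)
  'c': [0/1 + 2/3*2/3, 0/1 + 2/3*5/6) = [4/9, 5/9)
  'e': [0/1 + 2/3*5/6, 0/1 + 2/3*1/1) = [5/9, 2/3) <- contains code 11/18
  emit 'e', narrow to [5/9, 2/3)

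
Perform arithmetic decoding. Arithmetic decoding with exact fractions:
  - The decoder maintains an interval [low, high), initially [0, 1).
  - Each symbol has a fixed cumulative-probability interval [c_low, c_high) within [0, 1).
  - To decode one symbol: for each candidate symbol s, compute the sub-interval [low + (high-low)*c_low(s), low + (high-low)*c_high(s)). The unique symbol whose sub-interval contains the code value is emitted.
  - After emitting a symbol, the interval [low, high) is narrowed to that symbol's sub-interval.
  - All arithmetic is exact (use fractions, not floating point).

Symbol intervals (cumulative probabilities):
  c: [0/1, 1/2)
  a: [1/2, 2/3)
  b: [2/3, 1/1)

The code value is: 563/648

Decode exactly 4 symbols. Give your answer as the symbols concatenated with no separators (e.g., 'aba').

Step 1: interval [0/1, 1/1), width = 1/1 - 0/1 = 1/1
  'c': [0/1 + 1/1*0/1, 0/1 + 1/1*1/2) = [0/1, 1/2)
  'a': [0/1 + 1/1*1/2, 0/1 + 1/1*2/3) = [1/2, 2/3)
  'b': [0/1 + 1/1*2/3, 0/1 + 1/1*1/1) = [2/3, 1/1) <- contains code 563/648
  emit 'b', narrow to [2/3, 1/1)
Step 2: interval [2/3, 1/1), width = 1/1 - 2/3 = 1/3
  'c': [2/3 + 1/3*0/1, 2/3 + 1/3*1/2) = [2/3, 5/6)
  'a': [2/3 + 1/3*1/2, 2/3 + 1/3*2/3) = [5/6, 8/9) <- contains code 563/648
  'b': [2/3 + 1/3*2/3, 2/3 + 1/3*1/1) = [8/9, 1/1)
  emit 'a', narrow to [5/6, 8/9)
Step 3: interval [5/6, 8/9), width = 8/9 - 5/6 = 1/18
  'c': [5/6 + 1/18*0/1, 5/6 + 1/18*1/2) = [5/6, 31/36)
  'a': [5/6 + 1/18*1/2, 5/6 + 1/18*2/3) = [31/36, 47/54) <- contains code 563/648
  'b': [5/6 + 1/18*2/3, 5/6 + 1/18*1/1) = [47/54, 8/9)
  emit 'a', narrow to [31/36, 47/54)
Step 4: interval [31/36, 47/54), width = 47/54 - 31/36 = 1/108
  'c': [31/36 + 1/108*0/1, 31/36 + 1/108*1/2) = [31/36, 187/216)
  'a': [31/36 + 1/108*1/2, 31/36 + 1/108*2/3) = [187/216, 281/324)
  'b': [31/36 + 1/108*2/3, 31/36 + 1/108*1/1) = [281/324, 47/54) <- contains code 563/648
  emit 'b', narrow to [281/324, 47/54)

Answer: baab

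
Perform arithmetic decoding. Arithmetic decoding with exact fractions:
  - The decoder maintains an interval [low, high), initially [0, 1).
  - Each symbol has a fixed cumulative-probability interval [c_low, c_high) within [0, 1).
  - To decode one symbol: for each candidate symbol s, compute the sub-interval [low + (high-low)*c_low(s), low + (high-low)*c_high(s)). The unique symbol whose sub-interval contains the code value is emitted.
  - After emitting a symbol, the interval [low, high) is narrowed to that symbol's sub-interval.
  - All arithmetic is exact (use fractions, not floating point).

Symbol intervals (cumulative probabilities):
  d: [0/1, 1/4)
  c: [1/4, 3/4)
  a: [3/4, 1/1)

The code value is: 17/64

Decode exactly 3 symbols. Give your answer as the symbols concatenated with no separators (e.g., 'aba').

Answer: cdd

Derivation:
Step 1: interval [0/1, 1/1), width = 1/1 - 0/1 = 1/1
  'd': [0/1 + 1/1*0/1, 0/1 + 1/1*1/4) = [0/1, 1/4)
  'c': [0/1 + 1/1*1/4, 0/1 + 1/1*3/4) = [1/4, 3/4) <- contains code 17/64
  'a': [0/1 + 1/1*3/4, 0/1 + 1/1*1/1) = [3/4, 1/1)
  emit 'c', narrow to [1/4, 3/4)
Step 2: interval [1/4, 3/4), width = 3/4 - 1/4 = 1/2
  'd': [1/4 + 1/2*0/1, 1/4 + 1/2*1/4) = [1/4, 3/8) <- contains code 17/64
  'c': [1/4 + 1/2*1/4, 1/4 + 1/2*3/4) = [3/8, 5/8)
  'a': [1/4 + 1/2*3/4, 1/4 + 1/2*1/1) = [5/8, 3/4)
  emit 'd', narrow to [1/4, 3/8)
Step 3: interval [1/4, 3/8), width = 3/8 - 1/4 = 1/8
  'd': [1/4 + 1/8*0/1, 1/4 + 1/8*1/4) = [1/4, 9/32) <- contains code 17/64
  'c': [1/4 + 1/8*1/4, 1/4 + 1/8*3/4) = [9/32, 11/32)
  'a': [1/4 + 1/8*3/4, 1/4 + 1/8*1/1) = [11/32, 3/8)
  emit 'd', narrow to [1/4, 9/32)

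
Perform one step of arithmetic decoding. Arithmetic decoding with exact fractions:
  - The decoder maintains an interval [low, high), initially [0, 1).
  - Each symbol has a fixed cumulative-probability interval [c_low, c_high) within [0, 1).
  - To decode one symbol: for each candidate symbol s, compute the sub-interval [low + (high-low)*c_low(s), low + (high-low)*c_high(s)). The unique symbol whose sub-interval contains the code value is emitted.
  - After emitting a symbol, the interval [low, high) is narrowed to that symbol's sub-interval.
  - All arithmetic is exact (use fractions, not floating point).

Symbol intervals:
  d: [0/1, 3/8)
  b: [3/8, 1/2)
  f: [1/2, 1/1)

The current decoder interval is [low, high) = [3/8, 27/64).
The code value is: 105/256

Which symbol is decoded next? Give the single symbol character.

Interval width = high − low = 27/64 − 3/8 = 3/64
Scaled code = (code − low) / width = (105/256 − 3/8) / 3/64 = 3/4
  d: [0/1, 3/8) 
  b: [3/8, 1/2) 
  f: [1/2, 1/1) ← scaled code falls here ✓

Answer: f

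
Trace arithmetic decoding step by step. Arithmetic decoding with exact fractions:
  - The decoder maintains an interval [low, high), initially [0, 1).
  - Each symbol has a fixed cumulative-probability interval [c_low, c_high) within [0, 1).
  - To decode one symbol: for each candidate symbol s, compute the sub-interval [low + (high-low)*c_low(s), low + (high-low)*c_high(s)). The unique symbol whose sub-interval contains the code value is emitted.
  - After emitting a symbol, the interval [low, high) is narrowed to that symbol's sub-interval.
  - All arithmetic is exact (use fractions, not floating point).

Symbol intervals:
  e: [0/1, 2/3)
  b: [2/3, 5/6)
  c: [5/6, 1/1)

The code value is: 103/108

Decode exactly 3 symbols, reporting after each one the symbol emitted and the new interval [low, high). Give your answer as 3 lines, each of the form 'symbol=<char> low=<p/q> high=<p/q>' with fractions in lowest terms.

Step 1: interval [0/1, 1/1), width = 1/1 - 0/1 = 1/1
  'e': [0/1 + 1/1*0/1, 0/1 + 1/1*2/3) = [0/1, 2/3)
  'b': [0/1 + 1/1*2/3, 0/1 + 1/1*5/6) = [2/3, 5/6)
  'c': [0/1 + 1/1*5/6, 0/1 + 1/1*1/1) = [5/6, 1/1) <- contains code 103/108
  emit 'c', narrow to [5/6, 1/1)
Step 2: interval [5/6, 1/1), width = 1/1 - 5/6 = 1/6
  'e': [5/6 + 1/6*0/1, 5/6 + 1/6*2/3) = [5/6, 17/18)
  'b': [5/6 + 1/6*2/3, 5/6 + 1/6*5/6) = [17/18, 35/36) <- contains code 103/108
  'c': [5/6 + 1/6*5/6, 5/6 + 1/6*1/1) = [35/36, 1/1)
  emit 'b', narrow to [17/18, 35/36)
Step 3: interval [17/18, 35/36), width = 35/36 - 17/18 = 1/36
  'e': [17/18 + 1/36*0/1, 17/18 + 1/36*2/3) = [17/18, 26/27) <- contains code 103/108
  'b': [17/18 + 1/36*2/3, 17/18 + 1/36*5/6) = [26/27, 209/216)
  'c': [17/18 + 1/36*5/6, 17/18 + 1/36*1/1) = [209/216, 35/36)
  emit 'e', narrow to [17/18, 26/27)

Answer: symbol=c low=5/6 high=1/1
symbol=b low=17/18 high=35/36
symbol=e low=17/18 high=26/27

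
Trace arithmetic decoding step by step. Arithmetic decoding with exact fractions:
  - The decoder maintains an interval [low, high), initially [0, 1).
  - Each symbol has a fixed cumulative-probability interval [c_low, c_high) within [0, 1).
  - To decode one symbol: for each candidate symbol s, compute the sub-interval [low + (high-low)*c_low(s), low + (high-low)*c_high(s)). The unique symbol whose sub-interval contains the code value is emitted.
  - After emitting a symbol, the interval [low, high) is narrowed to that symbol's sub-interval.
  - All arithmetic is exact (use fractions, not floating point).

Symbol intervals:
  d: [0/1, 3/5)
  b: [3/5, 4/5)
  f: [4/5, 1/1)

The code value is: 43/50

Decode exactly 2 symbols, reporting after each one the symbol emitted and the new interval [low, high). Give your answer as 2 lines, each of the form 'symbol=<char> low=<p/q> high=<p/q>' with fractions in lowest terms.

Step 1: interval [0/1, 1/1), width = 1/1 - 0/1 = 1/1
  'd': [0/1 + 1/1*0/1, 0/1 + 1/1*3/5) = [0/1, 3/5)
  'b': [0/1 + 1/1*3/5, 0/1 + 1/1*4/5) = [3/5, 4/5)
  'f': [0/1 + 1/1*4/5, 0/1 + 1/1*1/1) = [4/5, 1/1) <- contains code 43/50
  emit 'f', narrow to [4/5, 1/1)
Step 2: interval [4/5, 1/1), width = 1/1 - 4/5 = 1/5
  'd': [4/5 + 1/5*0/1, 4/5 + 1/5*3/5) = [4/5, 23/25) <- contains code 43/50
  'b': [4/5 + 1/5*3/5, 4/5 + 1/5*4/5) = [23/25, 24/25)
  'f': [4/5 + 1/5*4/5, 4/5 + 1/5*1/1) = [24/25, 1/1)
  emit 'd', narrow to [4/5, 23/25)

Answer: symbol=f low=4/5 high=1/1
symbol=d low=4/5 high=23/25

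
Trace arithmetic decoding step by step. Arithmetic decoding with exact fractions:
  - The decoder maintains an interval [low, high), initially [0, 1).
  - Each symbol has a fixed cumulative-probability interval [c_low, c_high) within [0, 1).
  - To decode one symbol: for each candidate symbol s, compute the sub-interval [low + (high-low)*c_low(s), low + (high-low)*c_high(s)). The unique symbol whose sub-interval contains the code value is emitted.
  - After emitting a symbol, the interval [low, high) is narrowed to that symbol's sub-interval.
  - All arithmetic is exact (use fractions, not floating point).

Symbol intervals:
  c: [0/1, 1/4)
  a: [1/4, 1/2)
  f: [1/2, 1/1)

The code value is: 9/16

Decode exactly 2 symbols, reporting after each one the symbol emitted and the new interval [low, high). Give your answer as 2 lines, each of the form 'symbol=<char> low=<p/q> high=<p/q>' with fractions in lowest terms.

Step 1: interval [0/1, 1/1), width = 1/1 - 0/1 = 1/1
  'c': [0/1 + 1/1*0/1, 0/1 + 1/1*1/4) = [0/1, 1/4)
  'a': [0/1 + 1/1*1/4, 0/1 + 1/1*1/2) = [1/4, 1/2)
  'f': [0/1 + 1/1*1/2, 0/1 + 1/1*1/1) = [1/2, 1/1) <- contains code 9/16
  emit 'f', narrow to [1/2, 1/1)
Step 2: interval [1/2, 1/1), width = 1/1 - 1/2 = 1/2
  'c': [1/2 + 1/2*0/1, 1/2 + 1/2*1/4) = [1/2, 5/8) <- contains code 9/16
  'a': [1/2 + 1/2*1/4, 1/2 + 1/2*1/2) = [5/8, 3/4)
  'f': [1/2 + 1/2*1/2, 1/2 + 1/2*1/1) = [3/4, 1/1)
  emit 'c', narrow to [1/2, 5/8)

Answer: symbol=f low=1/2 high=1/1
symbol=c low=1/2 high=5/8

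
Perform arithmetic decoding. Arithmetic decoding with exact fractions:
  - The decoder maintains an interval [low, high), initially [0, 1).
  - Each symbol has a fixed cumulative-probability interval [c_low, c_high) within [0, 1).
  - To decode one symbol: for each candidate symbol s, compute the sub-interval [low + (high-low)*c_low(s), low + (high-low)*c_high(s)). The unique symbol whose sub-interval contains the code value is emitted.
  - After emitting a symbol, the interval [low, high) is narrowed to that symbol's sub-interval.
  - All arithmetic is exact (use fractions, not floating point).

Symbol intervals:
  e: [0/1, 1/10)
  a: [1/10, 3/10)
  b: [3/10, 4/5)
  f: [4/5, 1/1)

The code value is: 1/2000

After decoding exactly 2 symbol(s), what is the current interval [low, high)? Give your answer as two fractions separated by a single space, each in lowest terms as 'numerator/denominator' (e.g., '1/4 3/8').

Answer: 0/1 1/100

Derivation:
Step 1: interval [0/1, 1/1), width = 1/1 - 0/1 = 1/1
  'e': [0/1 + 1/1*0/1, 0/1 + 1/1*1/10) = [0/1, 1/10) <- contains code 1/2000
  'a': [0/1 + 1/1*1/10, 0/1 + 1/1*3/10) = [1/10, 3/10)
  'b': [0/1 + 1/1*3/10, 0/1 + 1/1*4/5) = [3/10, 4/5)
  'f': [0/1 + 1/1*4/5, 0/1 + 1/1*1/1) = [4/5, 1/1)
  emit 'e', narrow to [0/1, 1/10)
Step 2: interval [0/1, 1/10), width = 1/10 - 0/1 = 1/10
  'e': [0/1 + 1/10*0/1, 0/1 + 1/10*1/10) = [0/1, 1/100) <- contains code 1/2000
  'a': [0/1 + 1/10*1/10, 0/1 + 1/10*3/10) = [1/100, 3/100)
  'b': [0/1 + 1/10*3/10, 0/1 + 1/10*4/5) = [3/100, 2/25)
  'f': [0/1 + 1/10*4/5, 0/1 + 1/10*1/1) = [2/25, 1/10)
  emit 'e', narrow to [0/1, 1/100)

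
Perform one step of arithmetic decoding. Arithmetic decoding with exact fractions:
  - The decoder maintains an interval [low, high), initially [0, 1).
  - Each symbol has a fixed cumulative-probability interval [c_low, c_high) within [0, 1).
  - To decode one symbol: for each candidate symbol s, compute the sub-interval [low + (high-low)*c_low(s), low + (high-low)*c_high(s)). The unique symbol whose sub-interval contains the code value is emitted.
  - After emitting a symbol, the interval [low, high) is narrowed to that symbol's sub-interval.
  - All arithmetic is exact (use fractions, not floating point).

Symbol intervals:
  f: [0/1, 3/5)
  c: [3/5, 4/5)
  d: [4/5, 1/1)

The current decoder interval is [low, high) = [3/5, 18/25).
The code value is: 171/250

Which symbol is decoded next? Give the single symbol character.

Interval width = high − low = 18/25 − 3/5 = 3/25
Scaled code = (code − low) / width = (171/250 − 3/5) / 3/25 = 7/10
  f: [0/1, 3/5) 
  c: [3/5, 4/5) ← scaled code falls here ✓
  d: [4/5, 1/1) 

Answer: c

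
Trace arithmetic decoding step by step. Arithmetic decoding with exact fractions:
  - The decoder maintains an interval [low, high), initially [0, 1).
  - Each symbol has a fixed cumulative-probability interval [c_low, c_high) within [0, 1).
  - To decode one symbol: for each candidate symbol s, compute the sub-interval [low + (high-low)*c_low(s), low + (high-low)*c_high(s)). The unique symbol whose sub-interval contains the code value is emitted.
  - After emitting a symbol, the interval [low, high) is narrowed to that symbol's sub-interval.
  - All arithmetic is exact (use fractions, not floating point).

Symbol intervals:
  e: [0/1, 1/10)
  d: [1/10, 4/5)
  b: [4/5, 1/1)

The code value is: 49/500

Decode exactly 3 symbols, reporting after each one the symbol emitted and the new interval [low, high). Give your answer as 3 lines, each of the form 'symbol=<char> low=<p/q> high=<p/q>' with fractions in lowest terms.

Answer: symbol=e low=0/1 high=1/10
symbol=b low=2/25 high=1/10
symbol=b low=12/125 high=1/10

Derivation:
Step 1: interval [0/1, 1/1), width = 1/1 - 0/1 = 1/1
  'e': [0/1 + 1/1*0/1, 0/1 + 1/1*1/10) = [0/1, 1/10) <- contains code 49/500
  'd': [0/1 + 1/1*1/10, 0/1 + 1/1*4/5) = [1/10, 4/5)
  'b': [0/1 + 1/1*4/5, 0/1 + 1/1*1/1) = [4/5, 1/1)
  emit 'e', narrow to [0/1, 1/10)
Step 2: interval [0/1, 1/10), width = 1/10 - 0/1 = 1/10
  'e': [0/1 + 1/10*0/1, 0/1 + 1/10*1/10) = [0/1, 1/100)
  'd': [0/1 + 1/10*1/10, 0/1 + 1/10*4/5) = [1/100, 2/25)
  'b': [0/1 + 1/10*4/5, 0/1 + 1/10*1/1) = [2/25, 1/10) <- contains code 49/500
  emit 'b', narrow to [2/25, 1/10)
Step 3: interval [2/25, 1/10), width = 1/10 - 2/25 = 1/50
  'e': [2/25 + 1/50*0/1, 2/25 + 1/50*1/10) = [2/25, 41/500)
  'd': [2/25 + 1/50*1/10, 2/25 + 1/50*4/5) = [41/500, 12/125)
  'b': [2/25 + 1/50*4/5, 2/25 + 1/50*1/1) = [12/125, 1/10) <- contains code 49/500
  emit 'b', narrow to [12/125, 1/10)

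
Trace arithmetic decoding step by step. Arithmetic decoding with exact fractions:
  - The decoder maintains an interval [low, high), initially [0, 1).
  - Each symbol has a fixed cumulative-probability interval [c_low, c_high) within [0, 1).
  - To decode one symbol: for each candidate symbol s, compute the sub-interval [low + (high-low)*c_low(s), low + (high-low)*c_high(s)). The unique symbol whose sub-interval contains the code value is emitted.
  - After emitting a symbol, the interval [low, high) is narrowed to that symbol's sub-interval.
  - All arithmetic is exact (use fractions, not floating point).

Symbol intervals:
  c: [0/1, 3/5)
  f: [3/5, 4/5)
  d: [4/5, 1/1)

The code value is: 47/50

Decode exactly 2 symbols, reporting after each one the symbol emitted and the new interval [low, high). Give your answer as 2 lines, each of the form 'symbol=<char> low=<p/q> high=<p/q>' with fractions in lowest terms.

Step 1: interval [0/1, 1/1), width = 1/1 - 0/1 = 1/1
  'c': [0/1 + 1/1*0/1, 0/1 + 1/1*3/5) = [0/1, 3/5)
  'f': [0/1 + 1/1*3/5, 0/1 + 1/1*4/5) = [3/5, 4/5)
  'd': [0/1 + 1/1*4/5, 0/1 + 1/1*1/1) = [4/5, 1/1) <- contains code 47/50
  emit 'd', narrow to [4/5, 1/1)
Step 2: interval [4/5, 1/1), width = 1/1 - 4/5 = 1/5
  'c': [4/5 + 1/5*0/1, 4/5 + 1/5*3/5) = [4/5, 23/25)
  'f': [4/5 + 1/5*3/5, 4/5 + 1/5*4/5) = [23/25, 24/25) <- contains code 47/50
  'd': [4/5 + 1/5*4/5, 4/5 + 1/5*1/1) = [24/25, 1/1)
  emit 'f', narrow to [23/25, 24/25)

Answer: symbol=d low=4/5 high=1/1
symbol=f low=23/25 high=24/25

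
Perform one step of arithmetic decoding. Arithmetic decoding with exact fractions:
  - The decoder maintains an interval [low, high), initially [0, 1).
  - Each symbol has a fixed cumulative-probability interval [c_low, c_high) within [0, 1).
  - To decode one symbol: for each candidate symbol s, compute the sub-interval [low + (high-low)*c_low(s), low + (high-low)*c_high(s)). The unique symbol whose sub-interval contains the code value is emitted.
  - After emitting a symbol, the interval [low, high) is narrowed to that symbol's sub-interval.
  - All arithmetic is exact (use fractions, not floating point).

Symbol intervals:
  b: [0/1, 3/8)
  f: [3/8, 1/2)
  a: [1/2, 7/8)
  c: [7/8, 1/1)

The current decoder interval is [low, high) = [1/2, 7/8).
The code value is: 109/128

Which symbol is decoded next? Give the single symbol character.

Answer: c

Derivation:
Interval width = high − low = 7/8 − 1/2 = 3/8
Scaled code = (code − low) / width = (109/128 − 1/2) / 3/8 = 15/16
  b: [0/1, 3/8) 
  f: [3/8, 1/2) 
  a: [1/2, 7/8) 
  c: [7/8, 1/1) ← scaled code falls here ✓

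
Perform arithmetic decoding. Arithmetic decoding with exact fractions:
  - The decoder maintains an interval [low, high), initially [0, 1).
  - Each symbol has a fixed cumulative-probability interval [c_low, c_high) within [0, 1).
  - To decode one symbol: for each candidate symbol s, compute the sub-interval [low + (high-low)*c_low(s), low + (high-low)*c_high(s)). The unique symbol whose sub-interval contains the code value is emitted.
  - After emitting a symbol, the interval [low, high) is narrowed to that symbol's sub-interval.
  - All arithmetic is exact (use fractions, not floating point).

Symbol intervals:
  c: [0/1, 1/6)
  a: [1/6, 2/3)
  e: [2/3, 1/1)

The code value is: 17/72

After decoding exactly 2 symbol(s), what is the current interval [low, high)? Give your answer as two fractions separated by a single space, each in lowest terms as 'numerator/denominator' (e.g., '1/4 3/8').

Answer: 1/6 1/4

Derivation:
Step 1: interval [0/1, 1/1), width = 1/1 - 0/1 = 1/1
  'c': [0/1 + 1/1*0/1, 0/1 + 1/1*1/6) = [0/1, 1/6)
  'a': [0/1 + 1/1*1/6, 0/1 + 1/1*2/3) = [1/6, 2/3) <- contains code 17/72
  'e': [0/1 + 1/1*2/3, 0/1 + 1/1*1/1) = [2/3, 1/1)
  emit 'a', narrow to [1/6, 2/3)
Step 2: interval [1/6, 2/3), width = 2/3 - 1/6 = 1/2
  'c': [1/6 + 1/2*0/1, 1/6 + 1/2*1/6) = [1/6, 1/4) <- contains code 17/72
  'a': [1/6 + 1/2*1/6, 1/6 + 1/2*2/3) = [1/4, 1/2)
  'e': [1/6 + 1/2*2/3, 1/6 + 1/2*1/1) = [1/2, 2/3)
  emit 'c', narrow to [1/6, 1/4)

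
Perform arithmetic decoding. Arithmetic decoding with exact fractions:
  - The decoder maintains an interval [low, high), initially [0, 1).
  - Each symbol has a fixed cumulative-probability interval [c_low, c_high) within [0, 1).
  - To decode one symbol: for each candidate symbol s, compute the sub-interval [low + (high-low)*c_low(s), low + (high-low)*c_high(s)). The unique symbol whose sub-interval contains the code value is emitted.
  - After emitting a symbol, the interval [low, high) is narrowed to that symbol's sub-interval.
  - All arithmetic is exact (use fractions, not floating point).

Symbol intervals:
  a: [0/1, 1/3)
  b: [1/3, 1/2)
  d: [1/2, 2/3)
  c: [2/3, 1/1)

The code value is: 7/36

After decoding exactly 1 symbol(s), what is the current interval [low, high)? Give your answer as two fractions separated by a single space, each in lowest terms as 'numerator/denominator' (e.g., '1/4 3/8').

Step 1: interval [0/1, 1/1), width = 1/1 - 0/1 = 1/1
  'a': [0/1 + 1/1*0/1, 0/1 + 1/1*1/3) = [0/1, 1/3) <- contains code 7/36
  'b': [0/1 + 1/1*1/3, 0/1 + 1/1*1/2) = [1/3, 1/2)
  'd': [0/1 + 1/1*1/2, 0/1 + 1/1*2/3) = [1/2, 2/3)
  'c': [0/1 + 1/1*2/3, 0/1 + 1/1*1/1) = [2/3, 1/1)
  emit 'a', narrow to [0/1, 1/3)

Answer: 0/1 1/3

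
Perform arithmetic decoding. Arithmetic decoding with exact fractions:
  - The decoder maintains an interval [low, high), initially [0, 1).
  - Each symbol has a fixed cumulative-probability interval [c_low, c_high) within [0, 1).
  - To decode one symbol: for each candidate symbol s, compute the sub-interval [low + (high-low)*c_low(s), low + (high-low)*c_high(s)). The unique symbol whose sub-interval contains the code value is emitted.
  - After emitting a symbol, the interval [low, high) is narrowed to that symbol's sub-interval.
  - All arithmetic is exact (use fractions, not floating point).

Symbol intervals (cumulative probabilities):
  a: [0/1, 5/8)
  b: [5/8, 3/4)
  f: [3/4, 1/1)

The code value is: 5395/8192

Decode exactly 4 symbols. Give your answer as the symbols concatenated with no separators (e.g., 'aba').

Step 1: interval [0/1, 1/1), width = 1/1 - 0/1 = 1/1
  'a': [0/1 + 1/1*0/1, 0/1 + 1/1*5/8) = [0/1, 5/8)
  'b': [0/1 + 1/1*5/8, 0/1 + 1/1*3/4) = [5/8, 3/4) <- contains code 5395/8192
  'f': [0/1 + 1/1*3/4, 0/1 + 1/1*1/1) = [3/4, 1/1)
  emit 'b', narrow to [5/8, 3/4)
Step 2: interval [5/8, 3/4), width = 3/4 - 5/8 = 1/8
  'a': [5/8 + 1/8*0/1, 5/8 + 1/8*5/8) = [5/8, 45/64) <- contains code 5395/8192
  'b': [5/8 + 1/8*5/8, 5/8 + 1/8*3/4) = [45/64, 23/32)
  'f': [5/8 + 1/8*3/4, 5/8 + 1/8*1/1) = [23/32, 3/4)
  emit 'a', narrow to [5/8, 45/64)
Step 3: interval [5/8, 45/64), width = 45/64 - 5/8 = 5/64
  'a': [5/8 + 5/64*0/1, 5/8 + 5/64*5/8) = [5/8, 345/512) <- contains code 5395/8192
  'b': [5/8 + 5/64*5/8, 5/8 + 5/64*3/4) = [345/512, 175/256)
  'f': [5/8 + 5/64*3/4, 5/8 + 5/64*1/1) = [175/256, 45/64)
  emit 'a', narrow to [5/8, 345/512)
Step 4: interval [5/8, 345/512), width = 345/512 - 5/8 = 25/512
  'a': [5/8 + 25/512*0/1, 5/8 + 25/512*5/8) = [5/8, 2685/4096)
  'b': [5/8 + 25/512*5/8, 5/8 + 25/512*3/4) = [2685/4096, 1355/2048) <- contains code 5395/8192
  'f': [5/8 + 25/512*3/4, 5/8 + 25/512*1/1) = [1355/2048, 345/512)
  emit 'b', narrow to [2685/4096, 1355/2048)

Answer: baab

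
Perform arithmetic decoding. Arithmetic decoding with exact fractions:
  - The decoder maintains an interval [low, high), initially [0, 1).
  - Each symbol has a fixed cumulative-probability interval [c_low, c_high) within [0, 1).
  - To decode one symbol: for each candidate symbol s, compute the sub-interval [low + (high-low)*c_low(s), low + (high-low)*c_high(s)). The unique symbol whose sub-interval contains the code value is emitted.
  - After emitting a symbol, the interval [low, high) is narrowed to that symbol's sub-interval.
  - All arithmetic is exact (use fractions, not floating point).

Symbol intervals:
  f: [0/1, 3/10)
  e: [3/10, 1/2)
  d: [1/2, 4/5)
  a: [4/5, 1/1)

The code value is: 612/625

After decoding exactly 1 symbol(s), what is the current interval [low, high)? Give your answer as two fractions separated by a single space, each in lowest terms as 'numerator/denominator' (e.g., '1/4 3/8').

Step 1: interval [0/1, 1/1), width = 1/1 - 0/1 = 1/1
  'f': [0/1 + 1/1*0/1, 0/1 + 1/1*3/10) = [0/1, 3/10)
  'e': [0/1 + 1/1*3/10, 0/1 + 1/1*1/2) = [3/10, 1/2)
  'd': [0/1 + 1/1*1/2, 0/1 + 1/1*4/5) = [1/2, 4/5)
  'a': [0/1 + 1/1*4/5, 0/1 + 1/1*1/1) = [4/5, 1/1) <- contains code 612/625
  emit 'a', narrow to [4/5, 1/1)

Answer: 4/5 1/1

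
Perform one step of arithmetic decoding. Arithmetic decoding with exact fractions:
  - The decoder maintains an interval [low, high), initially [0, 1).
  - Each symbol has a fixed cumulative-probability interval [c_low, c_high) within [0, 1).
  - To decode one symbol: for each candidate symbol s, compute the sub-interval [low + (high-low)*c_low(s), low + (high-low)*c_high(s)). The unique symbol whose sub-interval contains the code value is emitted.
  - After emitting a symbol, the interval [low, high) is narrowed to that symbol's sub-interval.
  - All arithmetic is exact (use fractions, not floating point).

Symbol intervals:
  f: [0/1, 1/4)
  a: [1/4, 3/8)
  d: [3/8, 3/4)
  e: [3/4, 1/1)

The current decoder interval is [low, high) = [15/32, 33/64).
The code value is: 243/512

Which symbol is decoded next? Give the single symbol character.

Interval width = high − low = 33/64 − 15/32 = 3/64
Scaled code = (code − low) / width = (243/512 − 15/32) / 3/64 = 1/8
  f: [0/1, 1/4) ← scaled code falls here ✓
  a: [1/4, 3/8) 
  d: [3/8, 3/4) 
  e: [3/4, 1/1) 

Answer: f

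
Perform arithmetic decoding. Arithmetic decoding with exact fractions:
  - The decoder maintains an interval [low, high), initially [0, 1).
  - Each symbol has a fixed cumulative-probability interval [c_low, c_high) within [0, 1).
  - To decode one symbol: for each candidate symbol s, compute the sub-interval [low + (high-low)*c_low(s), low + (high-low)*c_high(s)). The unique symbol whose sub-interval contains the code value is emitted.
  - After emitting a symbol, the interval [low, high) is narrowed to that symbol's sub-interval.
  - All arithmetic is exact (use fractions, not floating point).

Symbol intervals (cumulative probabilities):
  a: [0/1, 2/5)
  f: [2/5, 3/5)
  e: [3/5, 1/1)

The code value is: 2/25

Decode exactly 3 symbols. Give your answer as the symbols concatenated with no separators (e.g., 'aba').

Step 1: interval [0/1, 1/1), width = 1/1 - 0/1 = 1/1
  'a': [0/1 + 1/1*0/1, 0/1 + 1/1*2/5) = [0/1, 2/5) <- contains code 2/25
  'f': [0/1 + 1/1*2/5, 0/1 + 1/1*3/5) = [2/5, 3/5)
  'e': [0/1 + 1/1*3/5, 0/1 + 1/1*1/1) = [3/5, 1/1)
  emit 'a', narrow to [0/1, 2/5)
Step 2: interval [0/1, 2/5), width = 2/5 - 0/1 = 2/5
  'a': [0/1 + 2/5*0/1, 0/1 + 2/5*2/5) = [0/1, 4/25) <- contains code 2/25
  'f': [0/1 + 2/5*2/5, 0/1 + 2/5*3/5) = [4/25, 6/25)
  'e': [0/1 + 2/5*3/5, 0/1 + 2/5*1/1) = [6/25, 2/5)
  emit 'a', narrow to [0/1, 4/25)
Step 3: interval [0/1, 4/25), width = 4/25 - 0/1 = 4/25
  'a': [0/1 + 4/25*0/1, 0/1 + 4/25*2/5) = [0/1, 8/125)
  'f': [0/1 + 4/25*2/5, 0/1 + 4/25*3/5) = [8/125, 12/125) <- contains code 2/25
  'e': [0/1 + 4/25*3/5, 0/1 + 4/25*1/1) = [12/125, 4/25)
  emit 'f', narrow to [8/125, 12/125)

Answer: aaf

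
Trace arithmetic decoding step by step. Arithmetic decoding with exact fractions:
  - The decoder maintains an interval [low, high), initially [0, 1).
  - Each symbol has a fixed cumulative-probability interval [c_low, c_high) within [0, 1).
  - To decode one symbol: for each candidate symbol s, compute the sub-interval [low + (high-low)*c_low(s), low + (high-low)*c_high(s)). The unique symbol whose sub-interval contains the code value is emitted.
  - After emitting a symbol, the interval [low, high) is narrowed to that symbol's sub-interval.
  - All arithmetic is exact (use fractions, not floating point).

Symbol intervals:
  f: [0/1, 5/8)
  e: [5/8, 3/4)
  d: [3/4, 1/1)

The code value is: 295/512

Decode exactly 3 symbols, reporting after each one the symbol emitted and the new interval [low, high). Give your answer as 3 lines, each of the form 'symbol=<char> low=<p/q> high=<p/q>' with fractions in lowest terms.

Step 1: interval [0/1, 1/1), width = 1/1 - 0/1 = 1/1
  'f': [0/1 + 1/1*0/1, 0/1 + 1/1*5/8) = [0/1, 5/8) <- contains code 295/512
  'e': [0/1 + 1/1*5/8, 0/1 + 1/1*3/4) = [5/8, 3/4)
  'd': [0/1 + 1/1*3/4, 0/1 + 1/1*1/1) = [3/4, 1/1)
  emit 'f', narrow to [0/1, 5/8)
Step 2: interval [0/1, 5/8), width = 5/8 - 0/1 = 5/8
  'f': [0/1 + 5/8*0/1, 0/1 + 5/8*5/8) = [0/1, 25/64)
  'e': [0/1 + 5/8*5/8, 0/1 + 5/8*3/4) = [25/64, 15/32)
  'd': [0/1 + 5/8*3/4, 0/1 + 5/8*1/1) = [15/32, 5/8) <- contains code 295/512
  emit 'd', narrow to [15/32, 5/8)
Step 3: interval [15/32, 5/8), width = 5/8 - 15/32 = 5/32
  'f': [15/32 + 5/32*0/1, 15/32 + 5/32*5/8) = [15/32, 145/256)
  'e': [15/32 + 5/32*5/8, 15/32 + 5/32*3/4) = [145/256, 75/128) <- contains code 295/512
  'd': [15/32 + 5/32*3/4, 15/32 + 5/32*1/1) = [75/128, 5/8)
  emit 'e', narrow to [145/256, 75/128)

Answer: symbol=f low=0/1 high=5/8
symbol=d low=15/32 high=5/8
symbol=e low=145/256 high=75/128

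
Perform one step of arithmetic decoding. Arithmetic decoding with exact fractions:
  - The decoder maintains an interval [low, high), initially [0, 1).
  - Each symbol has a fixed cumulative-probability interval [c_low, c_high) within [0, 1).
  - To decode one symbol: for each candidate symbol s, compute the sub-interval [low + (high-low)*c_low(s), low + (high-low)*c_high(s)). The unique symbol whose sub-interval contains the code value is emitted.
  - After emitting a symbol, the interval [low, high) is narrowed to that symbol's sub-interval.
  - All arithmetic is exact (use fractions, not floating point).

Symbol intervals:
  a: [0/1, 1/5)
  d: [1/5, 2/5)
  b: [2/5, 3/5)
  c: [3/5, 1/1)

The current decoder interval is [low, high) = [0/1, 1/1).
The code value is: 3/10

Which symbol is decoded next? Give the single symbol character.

Interval width = high − low = 1/1 − 0/1 = 1/1
Scaled code = (code − low) / width = (3/10 − 0/1) / 1/1 = 3/10
  a: [0/1, 1/5) 
  d: [1/5, 2/5) ← scaled code falls here ✓
  b: [2/5, 3/5) 
  c: [3/5, 1/1) 

Answer: d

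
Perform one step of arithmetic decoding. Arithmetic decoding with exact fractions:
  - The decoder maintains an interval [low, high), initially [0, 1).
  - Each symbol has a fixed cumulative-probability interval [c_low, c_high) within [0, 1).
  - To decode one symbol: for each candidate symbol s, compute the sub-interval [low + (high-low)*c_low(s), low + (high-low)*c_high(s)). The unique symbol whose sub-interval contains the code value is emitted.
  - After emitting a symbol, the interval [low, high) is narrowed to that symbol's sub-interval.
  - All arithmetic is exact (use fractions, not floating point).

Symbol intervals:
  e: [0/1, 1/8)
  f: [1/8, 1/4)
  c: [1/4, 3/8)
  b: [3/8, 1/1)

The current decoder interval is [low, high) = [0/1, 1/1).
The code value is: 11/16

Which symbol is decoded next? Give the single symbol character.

Interval width = high − low = 1/1 − 0/1 = 1/1
Scaled code = (code − low) / width = (11/16 − 0/1) / 1/1 = 11/16
  e: [0/1, 1/8) 
  f: [1/8, 1/4) 
  c: [1/4, 3/8) 
  b: [3/8, 1/1) ← scaled code falls here ✓

Answer: b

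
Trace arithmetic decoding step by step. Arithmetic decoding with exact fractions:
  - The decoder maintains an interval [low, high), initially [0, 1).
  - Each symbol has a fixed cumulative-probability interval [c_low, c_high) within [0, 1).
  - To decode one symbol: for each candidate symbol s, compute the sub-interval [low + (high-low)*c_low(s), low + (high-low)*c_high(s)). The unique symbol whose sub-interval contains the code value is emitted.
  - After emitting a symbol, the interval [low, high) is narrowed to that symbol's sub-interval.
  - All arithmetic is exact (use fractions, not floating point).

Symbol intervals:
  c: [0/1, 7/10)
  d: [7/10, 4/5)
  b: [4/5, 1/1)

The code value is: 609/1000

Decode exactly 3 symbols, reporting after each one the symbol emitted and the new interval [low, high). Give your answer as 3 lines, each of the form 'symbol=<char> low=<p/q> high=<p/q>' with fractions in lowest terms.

Step 1: interval [0/1, 1/1), width = 1/1 - 0/1 = 1/1
  'c': [0/1 + 1/1*0/1, 0/1 + 1/1*7/10) = [0/1, 7/10) <- contains code 609/1000
  'd': [0/1 + 1/1*7/10, 0/1 + 1/1*4/5) = [7/10, 4/5)
  'b': [0/1 + 1/1*4/5, 0/1 + 1/1*1/1) = [4/5, 1/1)
  emit 'c', narrow to [0/1, 7/10)
Step 2: interval [0/1, 7/10), width = 7/10 - 0/1 = 7/10
  'c': [0/1 + 7/10*0/1, 0/1 + 7/10*7/10) = [0/1, 49/100)
  'd': [0/1 + 7/10*7/10, 0/1 + 7/10*4/5) = [49/100, 14/25)
  'b': [0/1 + 7/10*4/5, 0/1 + 7/10*1/1) = [14/25, 7/10) <- contains code 609/1000
  emit 'b', narrow to [14/25, 7/10)
Step 3: interval [14/25, 7/10), width = 7/10 - 14/25 = 7/50
  'c': [14/25 + 7/50*0/1, 14/25 + 7/50*7/10) = [14/25, 329/500) <- contains code 609/1000
  'd': [14/25 + 7/50*7/10, 14/25 + 7/50*4/5) = [329/500, 84/125)
  'b': [14/25 + 7/50*4/5, 14/25 + 7/50*1/1) = [84/125, 7/10)
  emit 'c', narrow to [14/25, 329/500)

Answer: symbol=c low=0/1 high=7/10
symbol=b low=14/25 high=7/10
symbol=c low=14/25 high=329/500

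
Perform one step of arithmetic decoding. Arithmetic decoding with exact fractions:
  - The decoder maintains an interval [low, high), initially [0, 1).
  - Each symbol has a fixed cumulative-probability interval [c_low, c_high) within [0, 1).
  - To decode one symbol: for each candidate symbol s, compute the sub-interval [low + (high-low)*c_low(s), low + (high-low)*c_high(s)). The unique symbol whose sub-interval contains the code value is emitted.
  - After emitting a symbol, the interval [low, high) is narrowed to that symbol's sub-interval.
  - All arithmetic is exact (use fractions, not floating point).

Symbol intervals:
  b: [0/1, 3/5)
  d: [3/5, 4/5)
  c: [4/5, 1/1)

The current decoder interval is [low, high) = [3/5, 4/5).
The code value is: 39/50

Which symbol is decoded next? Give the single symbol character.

Interval width = high − low = 4/5 − 3/5 = 1/5
Scaled code = (code − low) / width = (39/50 − 3/5) / 1/5 = 9/10
  b: [0/1, 3/5) 
  d: [3/5, 4/5) 
  c: [4/5, 1/1) ← scaled code falls here ✓

Answer: c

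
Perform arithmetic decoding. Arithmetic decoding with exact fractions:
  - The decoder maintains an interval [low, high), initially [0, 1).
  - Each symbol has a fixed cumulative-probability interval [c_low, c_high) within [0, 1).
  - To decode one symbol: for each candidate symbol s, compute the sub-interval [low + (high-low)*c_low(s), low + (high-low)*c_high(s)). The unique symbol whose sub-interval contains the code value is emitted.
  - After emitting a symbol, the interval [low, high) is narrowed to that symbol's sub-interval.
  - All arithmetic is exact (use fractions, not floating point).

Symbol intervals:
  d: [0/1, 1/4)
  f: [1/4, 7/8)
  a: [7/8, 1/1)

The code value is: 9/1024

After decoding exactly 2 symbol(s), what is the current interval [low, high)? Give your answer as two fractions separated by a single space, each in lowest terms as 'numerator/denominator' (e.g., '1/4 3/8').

Step 1: interval [0/1, 1/1), width = 1/1 - 0/1 = 1/1
  'd': [0/1 + 1/1*0/1, 0/1 + 1/1*1/4) = [0/1, 1/4) <- contains code 9/1024
  'f': [0/1 + 1/1*1/4, 0/1 + 1/1*7/8) = [1/4, 7/8)
  'a': [0/1 + 1/1*7/8, 0/1 + 1/1*1/1) = [7/8, 1/1)
  emit 'd', narrow to [0/1, 1/4)
Step 2: interval [0/1, 1/4), width = 1/4 - 0/1 = 1/4
  'd': [0/1 + 1/4*0/1, 0/1 + 1/4*1/4) = [0/1, 1/16) <- contains code 9/1024
  'f': [0/1 + 1/4*1/4, 0/1 + 1/4*7/8) = [1/16, 7/32)
  'a': [0/1 + 1/4*7/8, 0/1 + 1/4*1/1) = [7/32, 1/4)
  emit 'd', narrow to [0/1, 1/16)

Answer: 0/1 1/16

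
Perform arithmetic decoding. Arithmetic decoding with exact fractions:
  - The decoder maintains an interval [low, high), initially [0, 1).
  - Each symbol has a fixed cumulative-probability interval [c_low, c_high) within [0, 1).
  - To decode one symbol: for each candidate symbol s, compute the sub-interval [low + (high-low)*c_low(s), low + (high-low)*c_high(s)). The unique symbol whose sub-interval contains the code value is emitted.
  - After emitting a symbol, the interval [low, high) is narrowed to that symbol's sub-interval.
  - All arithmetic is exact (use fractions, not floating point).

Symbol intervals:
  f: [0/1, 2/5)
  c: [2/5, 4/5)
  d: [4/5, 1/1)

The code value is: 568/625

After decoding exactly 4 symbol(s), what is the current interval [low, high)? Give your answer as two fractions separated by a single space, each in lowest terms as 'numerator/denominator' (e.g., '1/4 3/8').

Answer: 566/625 114/125

Derivation:
Step 1: interval [0/1, 1/1), width = 1/1 - 0/1 = 1/1
  'f': [0/1 + 1/1*0/1, 0/1 + 1/1*2/5) = [0/1, 2/5)
  'c': [0/1 + 1/1*2/5, 0/1 + 1/1*4/5) = [2/5, 4/5)
  'd': [0/1 + 1/1*4/5, 0/1 + 1/1*1/1) = [4/5, 1/1) <- contains code 568/625
  emit 'd', narrow to [4/5, 1/1)
Step 2: interval [4/5, 1/1), width = 1/1 - 4/5 = 1/5
  'f': [4/5 + 1/5*0/1, 4/5 + 1/5*2/5) = [4/5, 22/25)
  'c': [4/5 + 1/5*2/5, 4/5 + 1/5*4/5) = [22/25, 24/25) <- contains code 568/625
  'd': [4/5 + 1/5*4/5, 4/5 + 1/5*1/1) = [24/25, 1/1)
  emit 'c', narrow to [22/25, 24/25)
Step 3: interval [22/25, 24/25), width = 24/25 - 22/25 = 2/25
  'f': [22/25 + 2/25*0/1, 22/25 + 2/25*2/5) = [22/25, 114/125) <- contains code 568/625
  'c': [22/25 + 2/25*2/5, 22/25 + 2/25*4/5) = [114/125, 118/125)
  'd': [22/25 + 2/25*4/5, 22/25 + 2/25*1/1) = [118/125, 24/25)
  emit 'f', narrow to [22/25, 114/125)
Step 4: interval [22/25, 114/125), width = 114/125 - 22/25 = 4/125
  'f': [22/25 + 4/125*0/1, 22/25 + 4/125*2/5) = [22/25, 558/625)
  'c': [22/25 + 4/125*2/5, 22/25 + 4/125*4/5) = [558/625, 566/625)
  'd': [22/25 + 4/125*4/5, 22/25 + 4/125*1/1) = [566/625, 114/125) <- contains code 568/625
  emit 'd', narrow to [566/625, 114/125)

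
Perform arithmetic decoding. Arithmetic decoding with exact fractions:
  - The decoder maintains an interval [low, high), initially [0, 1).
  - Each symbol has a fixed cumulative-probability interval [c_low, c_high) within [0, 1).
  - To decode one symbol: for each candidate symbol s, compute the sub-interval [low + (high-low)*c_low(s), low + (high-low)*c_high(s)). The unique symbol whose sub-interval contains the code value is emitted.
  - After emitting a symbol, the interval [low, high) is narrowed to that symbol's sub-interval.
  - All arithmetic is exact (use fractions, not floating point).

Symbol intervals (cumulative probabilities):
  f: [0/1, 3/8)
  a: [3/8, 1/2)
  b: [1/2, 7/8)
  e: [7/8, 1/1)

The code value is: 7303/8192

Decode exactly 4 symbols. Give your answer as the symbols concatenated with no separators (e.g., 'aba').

Step 1: interval [0/1, 1/1), width = 1/1 - 0/1 = 1/1
  'f': [0/1 + 1/1*0/1, 0/1 + 1/1*3/8) = [0/1, 3/8)
  'a': [0/1 + 1/1*3/8, 0/1 + 1/1*1/2) = [3/8, 1/2)
  'b': [0/1 + 1/1*1/2, 0/1 + 1/1*7/8) = [1/2, 7/8)
  'e': [0/1 + 1/1*7/8, 0/1 + 1/1*1/1) = [7/8, 1/1) <- contains code 7303/8192
  emit 'e', narrow to [7/8, 1/1)
Step 2: interval [7/8, 1/1), width = 1/1 - 7/8 = 1/8
  'f': [7/8 + 1/8*0/1, 7/8 + 1/8*3/8) = [7/8, 59/64) <- contains code 7303/8192
  'a': [7/8 + 1/8*3/8, 7/8 + 1/8*1/2) = [59/64, 15/16)
  'b': [7/8 + 1/8*1/2, 7/8 + 1/8*7/8) = [15/16, 63/64)
  'e': [7/8 + 1/8*7/8, 7/8 + 1/8*1/1) = [63/64, 1/1)
  emit 'f', narrow to [7/8, 59/64)
Step 3: interval [7/8, 59/64), width = 59/64 - 7/8 = 3/64
  'f': [7/8 + 3/64*0/1, 7/8 + 3/64*3/8) = [7/8, 457/512) <- contains code 7303/8192
  'a': [7/8 + 3/64*3/8, 7/8 + 3/64*1/2) = [457/512, 115/128)
  'b': [7/8 + 3/64*1/2, 7/8 + 3/64*7/8) = [115/128, 469/512)
  'e': [7/8 + 3/64*7/8, 7/8 + 3/64*1/1) = [469/512, 59/64)
  emit 'f', narrow to [7/8, 457/512)
Step 4: interval [7/8, 457/512), width = 457/512 - 7/8 = 9/512
  'f': [7/8 + 9/512*0/1, 7/8 + 9/512*3/8) = [7/8, 3611/4096)
  'a': [7/8 + 9/512*3/8, 7/8 + 9/512*1/2) = [3611/4096, 905/1024)
  'b': [7/8 + 9/512*1/2, 7/8 + 9/512*7/8) = [905/1024, 3647/4096)
  'e': [7/8 + 9/512*7/8, 7/8 + 9/512*1/1) = [3647/4096, 457/512) <- contains code 7303/8192
  emit 'e', narrow to [3647/4096, 457/512)

Answer: effe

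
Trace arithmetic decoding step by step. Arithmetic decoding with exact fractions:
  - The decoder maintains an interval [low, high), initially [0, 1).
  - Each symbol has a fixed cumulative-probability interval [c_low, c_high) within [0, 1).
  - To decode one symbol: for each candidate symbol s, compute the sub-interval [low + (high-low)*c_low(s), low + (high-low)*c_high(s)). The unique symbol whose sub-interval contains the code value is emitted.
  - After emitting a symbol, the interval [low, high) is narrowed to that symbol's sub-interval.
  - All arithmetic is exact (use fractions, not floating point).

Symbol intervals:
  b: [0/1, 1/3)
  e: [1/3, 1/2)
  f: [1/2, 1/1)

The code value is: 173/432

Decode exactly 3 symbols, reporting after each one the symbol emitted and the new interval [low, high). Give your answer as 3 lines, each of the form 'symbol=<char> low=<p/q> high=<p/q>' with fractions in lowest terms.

Answer: symbol=e low=1/3 high=1/2
symbol=e low=7/18 high=5/12
symbol=e low=43/108 high=29/72

Derivation:
Step 1: interval [0/1, 1/1), width = 1/1 - 0/1 = 1/1
  'b': [0/1 + 1/1*0/1, 0/1 + 1/1*1/3) = [0/1, 1/3)
  'e': [0/1 + 1/1*1/3, 0/1 + 1/1*1/2) = [1/3, 1/2) <- contains code 173/432
  'f': [0/1 + 1/1*1/2, 0/1 + 1/1*1/1) = [1/2, 1/1)
  emit 'e', narrow to [1/3, 1/2)
Step 2: interval [1/3, 1/2), width = 1/2 - 1/3 = 1/6
  'b': [1/3 + 1/6*0/1, 1/3 + 1/6*1/3) = [1/3, 7/18)
  'e': [1/3 + 1/6*1/3, 1/3 + 1/6*1/2) = [7/18, 5/12) <- contains code 173/432
  'f': [1/3 + 1/6*1/2, 1/3 + 1/6*1/1) = [5/12, 1/2)
  emit 'e', narrow to [7/18, 5/12)
Step 3: interval [7/18, 5/12), width = 5/12 - 7/18 = 1/36
  'b': [7/18 + 1/36*0/1, 7/18 + 1/36*1/3) = [7/18, 43/108)
  'e': [7/18 + 1/36*1/3, 7/18 + 1/36*1/2) = [43/108, 29/72) <- contains code 173/432
  'f': [7/18 + 1/36*1/2, 7/18 + 1/36*1/1) = [29/72, 5/12)
  emit 'e', narrow to [43/108, 29/72)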